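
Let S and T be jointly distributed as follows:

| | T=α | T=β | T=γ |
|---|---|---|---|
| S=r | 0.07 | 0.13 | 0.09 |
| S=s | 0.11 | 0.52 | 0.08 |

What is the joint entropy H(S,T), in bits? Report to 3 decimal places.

2.096 bits

H(S,T) = −Σ p(x,y)·log₂ p(x,y) over all 6 cells.
  cell (r,α): −0.07·log₂0.07 = 0.2686
  cell (r,β): −0.13·log₂0.13 = 0.3826
  cell (r,γ): −0.09·log₂0.09 = 0.3127
  cell (s,α): −0.11·log₂0.11 = 0.3503
  cell (s,β): −0.52·log₂0.52 = 0.4906
  cell (s,γ): −0.08·log₂0.08 = 0.2915
Sum = 2.096 bits.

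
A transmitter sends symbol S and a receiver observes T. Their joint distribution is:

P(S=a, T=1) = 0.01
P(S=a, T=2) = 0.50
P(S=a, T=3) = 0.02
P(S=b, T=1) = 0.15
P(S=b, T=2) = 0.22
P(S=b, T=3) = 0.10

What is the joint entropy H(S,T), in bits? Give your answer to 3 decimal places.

1.903 bits

H(S,T) = −Σ p(x,y)·log₂ p(x,y) over all 6 cells.
  cell (a,1): −0.01·log₂0.01 = 0.0664
  cell (a,2): −0.50·log₂0.50 = 0.5000
  cell (a,3): −0.02·log₂0.02 = 0.1129
  cell (b,1): −0.15·log₂0.15 = 0.4105
  cell (b,2): −0.22·log₂0.22 = 0.4806
  cell (b,3): −0.10·log₂0.10 = 0.3322
Sum = 1.903 bits.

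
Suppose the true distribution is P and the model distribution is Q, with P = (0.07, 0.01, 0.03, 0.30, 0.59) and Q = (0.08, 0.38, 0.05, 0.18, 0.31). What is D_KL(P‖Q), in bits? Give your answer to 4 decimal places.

D(P‖Q) = Σ p·log₂(p/q).
  0.07·log₂(0.07/0.08) = -0.01349
  0.01·log₂(0.01/0.38) = -0.05248
  0.03·log₂(0.03/0.05) = -0.02211
  0.30·log₂(0.30/0.18) = 0.22109
  0.59·log₂(0.59/0.31) = 0.54778
D(P‖Q) = 0.6808 bits.

0.6808 bits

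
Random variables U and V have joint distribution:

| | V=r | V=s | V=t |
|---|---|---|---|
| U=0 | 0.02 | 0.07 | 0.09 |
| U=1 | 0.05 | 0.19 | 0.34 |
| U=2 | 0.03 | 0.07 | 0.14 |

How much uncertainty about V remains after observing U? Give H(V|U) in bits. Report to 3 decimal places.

1.317 bits

Chain rule: H(V|U) = H(U,V) − H(U).
Marginals: p(U) = (0.1800, 0.5800, 0.2400), p(V) = (0.1000, 0.3300, 0.5700).
H(U,V) = 2.7120 bits; H(U) = 1.3952 bits.
H(V|U) = 2.7120 − 1.3952 = 1.317 bits.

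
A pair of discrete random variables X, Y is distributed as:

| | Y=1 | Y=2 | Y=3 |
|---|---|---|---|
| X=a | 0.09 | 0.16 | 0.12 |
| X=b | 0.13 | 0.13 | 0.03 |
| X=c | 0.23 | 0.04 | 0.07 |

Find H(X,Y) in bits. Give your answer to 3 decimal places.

2.962 bits

H(X,Y) = −Σ p(x,y)·log₂ p(x,y) over all 9 cells.
  cell (a,1): −0.09·log₂0.09 = 0.3127
  cell (a,2): −0.16·log₂0.16 = 0.4230
  cell (a,3): −0.12·log₂0.12 = 0.3671
  cell (b,1): −0.13·log₂0.13 = 0.3826
  cell (b,2): −0.13·log₂0.13 = 0.3826
  cell (b,3): −0.03·log₂0.03 = 0.1518
  cell (c,1): −0.23·log₂0.23 = 0.4877
  cell (c,2): −0.04·log₂0.04 = 0.1858
  cell (c,3): −0.07·log₂0.07 = 0.2686
Sum = 2.962 bits.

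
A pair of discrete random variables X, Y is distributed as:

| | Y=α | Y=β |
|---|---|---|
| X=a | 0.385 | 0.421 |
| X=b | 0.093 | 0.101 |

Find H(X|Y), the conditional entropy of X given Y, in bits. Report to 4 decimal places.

0.7098 bits

Marginals: p(X) = (0.8060, 0.1940), p(Y) = (0.4780, 0.5220).
H(X|Y) = Σ p(Y) · H(X|Y=·).
  Y=α: p=0.4780, H(X|Y=α) = 0.7109
  Y=β: p=0.5220, H(X|Y=β) = 0.7087
Weighted sum = 0.7098 bits.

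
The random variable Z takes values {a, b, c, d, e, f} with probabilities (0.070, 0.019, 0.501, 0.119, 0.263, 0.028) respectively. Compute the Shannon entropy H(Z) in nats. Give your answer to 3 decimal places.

1.312 nats

H(Z) = −Σ p·ln p.
  −(0.070)·ln(0.070) = 0.1861
  −(0.019)·ln(0.019) = 0.0753
  −(0.501)·ln(0.501) = 0.3463
  −(0.119)·ln(0.119) = 0.2533
  −(0.263)·ln(0.263) = 0.3513
  −(0.028)·ln(0.028) = 0.1001
Sum: 0.1861 + 0.0753 + 0.3463 + 0.2533 + 0.3513 + 0.1001 = 1.312 nats.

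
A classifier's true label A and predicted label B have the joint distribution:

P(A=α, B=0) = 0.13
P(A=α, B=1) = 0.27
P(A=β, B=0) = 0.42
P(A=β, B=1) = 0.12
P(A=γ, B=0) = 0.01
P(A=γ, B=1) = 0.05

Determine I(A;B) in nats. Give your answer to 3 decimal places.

0.121 nats

Marginals: p(A) = (0.4000, 0.5400, 0.0600), p(B) = (0.5600, 0.4400).
I(A;B) = H(A) + H(B) − H(A,B).
H(A) = 0.8681, H(B) = 0.6859, H(A,B) = 1.4334.
I(A;B) = 0.8681 + 0.6859 − 1.4334 = 0.121 nats.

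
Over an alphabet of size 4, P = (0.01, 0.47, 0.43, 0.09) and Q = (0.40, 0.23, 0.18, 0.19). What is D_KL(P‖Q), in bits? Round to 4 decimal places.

D(P‖Q) = Σ p·log₂(p/q).
  0.01·log₂(0.01/0.40) = -0.05322
  0.47·log₂(0.47/0.23) = 0.48458
  0.43·log₂(0.43/0.18) = 0.54023
  0.09·log₂(0.09/0.19) = -0.09702
D(P‖Q) = 0.8746 bits.

0.8746 bits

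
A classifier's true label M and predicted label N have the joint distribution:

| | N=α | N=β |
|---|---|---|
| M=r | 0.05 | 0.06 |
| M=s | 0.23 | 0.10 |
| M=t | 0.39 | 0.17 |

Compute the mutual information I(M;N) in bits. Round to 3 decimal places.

Marginals: p(M) = (0.1100, 0.3300, 0.5600), p(N) = (0.6700, 0.3300).
I(M;N) = Σ p(x,y)·log₂[p(x,y)/(p(x)p(y))].
  (r,α): 0.05·log₂(0.6784) = -0.0280
  (r,β): 0.06·log₂(1.6529) = 0.0435
  (s,α): 0.23·log₂(1.0403) = 0.0131
  (s,β): 0.10·log₂(0.9183) = -0.0123
  (t,α): 0.39·log₂(1.0394) = 0.0218
  (t,β): 0.17·log₂(0.9199) = -0.0205
Sum = 0.018 bits.

0.018 bits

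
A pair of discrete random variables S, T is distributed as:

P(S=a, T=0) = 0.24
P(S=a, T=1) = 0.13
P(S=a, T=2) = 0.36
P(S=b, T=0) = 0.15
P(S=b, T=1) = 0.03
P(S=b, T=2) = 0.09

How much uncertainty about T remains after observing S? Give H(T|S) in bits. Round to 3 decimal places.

Chain rule: H(T|S) = H(S,T) − H(S).
Marginals: p(S) = (0.7300, 0.2700), p(T) = (0.3900, 0.1600, 0.4500).
H(S,T) = 2.2824 bits; H(S) = 0.8415 bits.
H(T|S) = 2.2824 − 0.8415 = 1.441 bits.

1.441 bits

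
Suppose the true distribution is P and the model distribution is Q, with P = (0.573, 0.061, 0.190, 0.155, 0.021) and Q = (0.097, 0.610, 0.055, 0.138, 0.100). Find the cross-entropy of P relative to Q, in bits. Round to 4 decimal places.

3.2798 bits

H(P,Q) = −Σ p·log₂ q.
  −0.573·log₂(0.097) = 1.92864
  −0.061·log₂(0.610) = 0.04350
  −0.190·log₂(0.055) = 0.79504
  −0.155·log₂(0.138) = 0.44288
  −0.021·log₂(0.100) = 0.06976
H(P,Q) = 3.2798 bits.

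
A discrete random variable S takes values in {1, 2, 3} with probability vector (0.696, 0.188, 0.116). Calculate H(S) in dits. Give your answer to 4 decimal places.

0.3545 dits

H(S) = −Σ p·log₁₀ p.
  −(0.696)·log₁₀(0.696) = 0.10954
  −(0.188)·log₁₀(0.188) = 0.13646
  −(0.116)·log₁₀(0.116) = 0.10852
Sum: 0.10954 + 0.13646 + 0.10852 = 0.3545 dits.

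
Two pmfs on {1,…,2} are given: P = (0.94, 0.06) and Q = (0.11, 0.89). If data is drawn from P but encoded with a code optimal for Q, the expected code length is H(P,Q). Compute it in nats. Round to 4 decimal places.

H(P,Q) = −Σ p·ln q.
  −0.94·ln(0.11) = 2.07484
  −0.06·ln(0.89) = 0.00699
H(P,Q) = 2.0818 nats.

2.0818 nats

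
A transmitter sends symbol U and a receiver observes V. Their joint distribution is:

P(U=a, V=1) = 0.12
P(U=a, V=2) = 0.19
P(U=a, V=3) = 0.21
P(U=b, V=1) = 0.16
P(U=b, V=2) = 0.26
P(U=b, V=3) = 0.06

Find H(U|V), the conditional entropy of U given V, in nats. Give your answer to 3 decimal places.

Marginals: p(U) = (0.5200, 0.4800), p(V) = (0.2800, 0.4500, 0.2700).
H(U|V) = Σ p(V) · H(U|V=·).
  V=1: p=0.2800, H(U|V=1) = 0.6829
  V=2: p=0.4500, H(U|V=2) = 0.6810
  V=3: p=0.2700, H(U|V=3) = 0.5297
Weighted sum = 0.641 nats.

0.641 nats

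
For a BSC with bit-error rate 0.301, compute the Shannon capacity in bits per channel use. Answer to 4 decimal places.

0.1175 bits

Binary symmetric channel: C = 1 − h₂(ε) where h₂ is the binary entropy function.
h₂(0.301) = −0.301·log₂0.301 − 0.699·log₂0.699 = 0.8825.
C = 1 − 0.8825 = 0.1175 bits per channel use.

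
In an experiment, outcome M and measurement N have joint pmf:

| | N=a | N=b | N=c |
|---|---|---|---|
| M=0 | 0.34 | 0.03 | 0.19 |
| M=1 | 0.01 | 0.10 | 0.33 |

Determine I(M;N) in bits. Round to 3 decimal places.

Marginals: p(M) = (0.5600, 0.4400), p(N) = (0.3500, 0.1300, 0.5200).
I(M;N) = H(M) + H(N) − H(M,N).
H(M) = 0.9896, H(N) = 1.4033, H(M,N) = 2.0626.
I(M;N) = 0.9896 + 1.4033 − 2.0626 = 0.330 bits.

0.330 bits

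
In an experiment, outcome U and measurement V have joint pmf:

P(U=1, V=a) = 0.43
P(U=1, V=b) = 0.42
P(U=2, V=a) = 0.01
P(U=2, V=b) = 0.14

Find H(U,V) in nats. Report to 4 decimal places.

H(U,V) = −Σ p(x,y)·ln p(x,y) over all 4 cells.
  cell (1,a): −0.43·ln0.43 = 0.36291
  cell (1,b): −0.42·ln0.42 = 0.36435
  cell (2,a): −0.01·ln0.01 = 0.04605
  cell (2,b): −0.14·ln0.14 = 0.27526
Sum = 1.0486 nats.

1.0486 nats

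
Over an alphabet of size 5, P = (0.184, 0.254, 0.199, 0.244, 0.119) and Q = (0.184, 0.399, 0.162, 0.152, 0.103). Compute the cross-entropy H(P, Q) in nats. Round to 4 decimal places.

H(P,Q) = −Σ p·ln q.
  −0.184·ln(0.184) = 0.31148
  −0.254·ln(0.399) = 0.23337
  −0.199·ln(0.162) = 0.36221
  −0.244·ln(0.152) = 0.45967
  −0.119·ln(0.103) = 0.27049
H(P,Q) = 1.6372 nats.

1.6372 nats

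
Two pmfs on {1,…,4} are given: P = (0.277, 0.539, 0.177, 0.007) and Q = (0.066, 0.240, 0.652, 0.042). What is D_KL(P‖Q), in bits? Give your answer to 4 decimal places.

0.8513 bits

D(P‖Q) = Σ p·log₂(p/q).
  0.277·log₂(0.277/0.066) = 0.57321
  0.539·log₂(0.539/0.240) = 0.62915
  0.177·log₂(0.177/0.652) = -0.33296
  0.007·log₂(0.007/0.042) = -0.01809
D(P‖Q) = 0.8513 bits.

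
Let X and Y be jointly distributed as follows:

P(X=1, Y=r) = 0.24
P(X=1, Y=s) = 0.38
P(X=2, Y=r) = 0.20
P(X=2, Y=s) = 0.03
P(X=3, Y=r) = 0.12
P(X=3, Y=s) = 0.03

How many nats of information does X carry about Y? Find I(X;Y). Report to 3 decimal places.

0.108 nats

Marginals: p(X) = (0.6200, 0.2300, 0.1500), p(Y) = (0.5600, 0.4400).
I(X;Y) = Σ p(x,y)·ln[p(x,y)/(p(x)p(y))].
  (1,r): 0.24·ln(0.6912) = -0.0886
  (1,s): 0.38·ln(1.3930) = 0.1259
  (2,r): 0.20·ln(1.5528) = 0.0880
  (2,s): 0.03·ln(0.2964) = -0.0365
  (3,r): 0.12·ln(1.4286) = 0.0428
  (3,s): 0.03·ln(0.4545) = -0.0237
Sum = 0.108 nats.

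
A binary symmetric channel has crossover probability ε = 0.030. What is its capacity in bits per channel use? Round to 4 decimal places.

Binary symmetric channel: C = 1 − h₂(ε) where h₂ is the binary entropy function.
h₂(0.030) = −0.030·log₂0.030 − 0.970·log₂0.970 = 0.1944.
C = 1 − 0.1944 = 0.8056 bits per channel use.

0.8056 bits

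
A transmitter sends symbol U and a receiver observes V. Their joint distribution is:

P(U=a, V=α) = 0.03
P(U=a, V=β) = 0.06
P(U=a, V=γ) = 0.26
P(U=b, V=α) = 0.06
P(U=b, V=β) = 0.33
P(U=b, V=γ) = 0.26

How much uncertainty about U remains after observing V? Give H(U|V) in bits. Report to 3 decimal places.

0.844 bits

Marginals: p(U) = (0.3500, 0.6500), p(V) = (0.0900, 0.3900, 0.5200).
H(U|V) = Σ p(V) · H(U|V=·).
  V=α: p=0.0900, H(U|V=α) = 0.9183
  V=β: p=0.3900, H(U|V=β) = 0.6194
  V=γ: p=0.5200, H(U|V=γ) = 1.0000
Weighted sum = 0.844 bits.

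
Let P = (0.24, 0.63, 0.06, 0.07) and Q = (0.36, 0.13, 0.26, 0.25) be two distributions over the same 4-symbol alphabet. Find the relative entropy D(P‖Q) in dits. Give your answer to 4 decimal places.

0.3126 dits

D(P‖Q) = Σ p·log₁₀(p/q).
  0.24·log₁₀(0.24/0.36) = -0.04226
  0.63·log₁₀(0.63/0.13) = 0.43180
  0.06·log₁₀(0.06/0.26) = -0.03821
  0.07·log₁₀(0.07/0.25) = -0.03870
D(P‖Q) = 0.3126 dits.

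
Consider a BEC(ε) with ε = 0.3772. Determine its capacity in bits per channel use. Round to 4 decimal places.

Binary erasure channel: capacity C = 1 − ε.
C = 1 − 0.3772 = 0.6228 bits per channel use.

0.6228 bits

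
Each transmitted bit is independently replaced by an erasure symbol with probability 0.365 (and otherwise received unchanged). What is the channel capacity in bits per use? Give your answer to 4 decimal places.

0.6350 bits

Binary erasure channel: capacity C = 1 − ε.
C = 1 − 0.365 = 0.6350 bits per channel use.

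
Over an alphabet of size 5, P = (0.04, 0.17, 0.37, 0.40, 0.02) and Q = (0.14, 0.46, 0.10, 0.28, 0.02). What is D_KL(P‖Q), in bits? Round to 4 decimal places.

0.5878 bits

D(P‖Q) = Σ p·log₂(p/q).
  0.04·log₂(0.04/0.14) = -0.07229
  0.17·log₂(0.17/0.46) = -0.24414
  0.37·log₂(0.37/0.10) = 0.69838
  0.40·log₂(0.40/0.28) = 0.20583
  0.02·log₂(0.02/0.02) = 0.00000
D(P‖Q) = 0.5878 bits.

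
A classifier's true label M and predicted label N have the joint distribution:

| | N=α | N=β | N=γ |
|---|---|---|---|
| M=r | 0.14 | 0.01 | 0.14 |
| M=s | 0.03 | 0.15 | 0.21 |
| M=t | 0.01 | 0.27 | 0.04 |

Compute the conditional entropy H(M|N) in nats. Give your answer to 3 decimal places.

0.804 nats

Marginals: p(M) = (0.2900, 0.3900, 0.3200), p(N) = (0.1800, 0.4300, 0.3900).
H(M|N) = Σ p(N) · H(M|N=·).
  N=α: p=0.1800, H(M|N=α) = 0.6547
  N=β: p=0.4300, H(M|N=β) = 0.7471
  N=γ: p=0.3900, H(M|N=γ) = 0.9347
Weighted sum = 0.804 nats.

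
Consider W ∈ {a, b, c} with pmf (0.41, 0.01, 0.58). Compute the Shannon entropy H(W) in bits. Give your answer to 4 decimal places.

1.0496 bits

H(W) = −Σ p·log₂ p.
  −(0.41)·log₂(0.41) = 0.52738
  −(0.01)·log₂(0.01) = 0.06644
  −(0.58)·log₂(0.58) = 0.45581
Sum: 0.52738 + 0.06644 + 0.45581 = 1.0496 bits.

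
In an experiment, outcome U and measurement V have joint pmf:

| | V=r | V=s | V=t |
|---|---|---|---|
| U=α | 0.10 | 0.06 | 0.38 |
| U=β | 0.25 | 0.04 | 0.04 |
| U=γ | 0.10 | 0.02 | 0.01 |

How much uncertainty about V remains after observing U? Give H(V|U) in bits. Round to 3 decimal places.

1.099 bits

Chain rule: H(V|U) = H(U,V) − H(U).
Marginals: p(U) = (0.5400, 0.3300, 0.1300), p(V) = (0.4500, 0.1200, 0.4300).
H(U,V) = 2.4892 bits; H(U) = 1.3905 bits.
H(V|U) = 2.4892 − 1.3905 = 1.099 bits.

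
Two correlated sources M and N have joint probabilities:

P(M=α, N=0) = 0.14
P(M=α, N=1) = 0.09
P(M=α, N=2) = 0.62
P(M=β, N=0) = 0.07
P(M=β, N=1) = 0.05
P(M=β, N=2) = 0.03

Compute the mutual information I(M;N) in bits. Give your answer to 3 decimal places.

Marginals: p(M) = (0.8500, 0.1500), p(N) = (0.2100, 0.1400, 0.6500).
I(M;N) = Σ p(x,y)·log₂[p(x,y)/(p(x)p(y))].
  (α,0): 0.14·log₂(0.7843) = -0.0491
  (α,1): 0.09·log₂(0.7563) = -0.0363
  (α,2): 0.62·log₂(1.1222) = 0.1031
  (β,0): 0.07·log₂(2.2222) = 0.0806
  (β,1): 0.05·log₂(2.3810) = 0.0626
  (β,2): 0.03·log₂(0.3077) = -0.0510
Sum = 0.110 bits.

0.110 bits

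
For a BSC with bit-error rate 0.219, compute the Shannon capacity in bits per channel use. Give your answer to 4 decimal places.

0.2417 bits

Binary symmetric channel: C = 1 − h₂(ε) where h₂ is the binary entropy function.
h₂(0.219) = −0.219·log₂0.219 − 0.781·log₂0.781 = 0.7583.
C = 1 − 0.7583 = 0.2417 bits per channel use.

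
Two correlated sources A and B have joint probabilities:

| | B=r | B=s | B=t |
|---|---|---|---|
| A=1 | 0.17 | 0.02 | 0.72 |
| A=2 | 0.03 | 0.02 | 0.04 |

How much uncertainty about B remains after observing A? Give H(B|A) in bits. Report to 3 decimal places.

Chain rule: H(B|A) = H(A,B) − H(A).
Marginals: p(A) = (0.9100, 0.0900), p(B) = (0.2000, 0.0400, 0.7600).
H(A,B) = 1.3391 bits; H(A) = 0.4365 bits.
H(B|A) = 1.3391 − 0.4365 = 0.903 bits.

0.903 bits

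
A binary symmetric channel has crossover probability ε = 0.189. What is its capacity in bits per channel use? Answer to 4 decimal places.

0.3006 bits

Binary symmetric channel: C = 1 − h₂(ε) where h₂ is the binary entropy function.
h₂(0.189) = −0.189·log₂0.189 − 0.811·log₂0.811 = 0.6994.
C = 1 − 0.6994 = 0.3006 bits per channel use.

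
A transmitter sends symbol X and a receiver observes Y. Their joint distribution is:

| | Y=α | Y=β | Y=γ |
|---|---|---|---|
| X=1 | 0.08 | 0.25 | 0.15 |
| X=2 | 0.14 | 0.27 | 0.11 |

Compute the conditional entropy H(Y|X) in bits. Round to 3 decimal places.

1.461 bits

Marginals: p(X) = (0.4800, 0.5200), p(Y) = (0.2200, 0.5200, 0.2600).
H(Y|X) = Σ p(X) · H(Y|X=·).
  X=1: p=0.4800, H(Y|X=1) = 1.4454
  X=2: p=0.5200, H(Y|X=2) = 1.4747
Weighted sum = 1.461 bits.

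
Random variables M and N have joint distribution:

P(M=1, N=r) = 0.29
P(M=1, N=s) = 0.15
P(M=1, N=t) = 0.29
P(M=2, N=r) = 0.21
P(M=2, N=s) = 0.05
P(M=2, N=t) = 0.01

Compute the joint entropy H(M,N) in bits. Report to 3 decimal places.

H(M,N) = −Σ p(x,y)·log₂ p(x,y) over all 6 cells.
  cell (1,r): −0.29·log₂0.29 = 0.5179
  cell (1,s): −0.15·log₂0.15 = 0.4105
  cell (1,t): −0.29·log₂0.29 = 0.5179
  cell (2,r): −0.21·log₂0.21 = 0.4728
  cell (2,s): −0.05·log₂0.05 = 0.2161
  cell (2,t): −0.01·log₂0.01 = 0.0664
Sum = 2.202 bits.

2.202 bits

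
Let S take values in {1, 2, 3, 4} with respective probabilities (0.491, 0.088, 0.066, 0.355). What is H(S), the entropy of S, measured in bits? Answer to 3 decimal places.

H(S) = −Σ p·log₂ p.
  −(0.491)·log₂(0.491) = 0.5039
  −(0.088)·log₂(0.088) = 0.3086
  −(0.066)·log₂(0.066) = 0.2588
  −(0.355)·log₂(0.355) = 0.5304
Sum: 0.5039 + 0.3086 + 0.2588 + 0.5304 = 1.602 bits.

1.602 bits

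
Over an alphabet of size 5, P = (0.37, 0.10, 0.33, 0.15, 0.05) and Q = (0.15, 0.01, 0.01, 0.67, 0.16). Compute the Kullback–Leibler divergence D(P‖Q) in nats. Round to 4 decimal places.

1.4355 nats

D(P‖Q) = Σ p·ln(p/q).
  0.37·ln(0.37/0.15) = 0.33406
  0.10·ln(0.10/0.01) = 0.23026
  0.33·ln(0.33/0.01) = 1.15385
  0.15·ln(0.15/0.67) = -0.22450
  0.05·ln(0.05/0.16) = -0.05816
D(P‖Q) = 1.4355 nats.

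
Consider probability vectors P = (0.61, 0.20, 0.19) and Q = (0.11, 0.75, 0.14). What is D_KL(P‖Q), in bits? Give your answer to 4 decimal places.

D(P‖Q) = Σ p·log₂(p/q).
  0.61·log₂(0.61/0.11) = 1.50750
  0.20·log₂(0.20/0.75) = -0.38138
  0.19·log₂(0.19/0.14) = 0.08371
D(P‖Q) = 1.2098 bits.

1.2098 bits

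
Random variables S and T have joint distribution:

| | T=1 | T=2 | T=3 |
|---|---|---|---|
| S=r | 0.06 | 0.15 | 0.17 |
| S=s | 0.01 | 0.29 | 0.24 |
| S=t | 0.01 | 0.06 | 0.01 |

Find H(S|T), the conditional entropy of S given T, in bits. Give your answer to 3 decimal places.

1.226 bits

Marginals: p(S) = (0.3800, 0.5400, 0.0800), p(T) = (0.0800, 0.5000, 0.4200).
H(S|T) = Σ p(T) · H(S|T=·).
  T=1: p=0.0800, H(S|T=1) = 1.0613
  T=2: p=0.5000, H(S|T=2) = 1.3440
  T=3: p=0.4200, H(S|T=3) = 1.1179
Weighted sum = 1.226 bits.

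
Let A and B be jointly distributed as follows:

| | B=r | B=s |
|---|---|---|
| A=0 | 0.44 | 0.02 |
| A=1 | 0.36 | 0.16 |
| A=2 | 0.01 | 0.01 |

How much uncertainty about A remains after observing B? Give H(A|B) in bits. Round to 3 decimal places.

1.019 bits

Chain rule: H(A|B) = H(A,B) − H(B).
Marginals: p(A) = (0.4600, 0.5200, 0.0200), p(B) = (0.8100, 0.1900).
H(A,B) = 1.7205 bits; H(B) = 0.7015 bits.
H(A|B) = 1.7205 − 0.7015 = 1.019 bits.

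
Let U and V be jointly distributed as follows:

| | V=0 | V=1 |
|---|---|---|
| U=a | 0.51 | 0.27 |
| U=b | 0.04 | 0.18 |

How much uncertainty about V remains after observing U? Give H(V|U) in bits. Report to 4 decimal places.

0.8763 bits

Chain rule: H(V|U) = H(U,V) − H(U).
Marginals: p(U) = (0.7800, 0.2200), p(V) = (0.5500, 0.4500).
H(U,V) = 1.6365 bits; H(U) = 0.7602 bits.
H(V|U) = 1.6365 − 0.7602 = 0.8763 bits.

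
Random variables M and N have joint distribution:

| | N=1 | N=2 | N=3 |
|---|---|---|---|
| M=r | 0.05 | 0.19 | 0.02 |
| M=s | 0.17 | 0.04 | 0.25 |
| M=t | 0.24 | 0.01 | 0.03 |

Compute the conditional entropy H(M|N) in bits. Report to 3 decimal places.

1.086 bits

Chain rule: H(M|N) = H(M,N) − H(N).
Marginals: p(M) = (0.2600, 0.4600, 0.2800), p(N) = (0.4600, 0.2400, 0.3000).
H(M,N) = 2.6169 bits; H(N) = 1.5306 bits.
H(M|N) = 2.6169 − 1.5306 = 1.086 bits.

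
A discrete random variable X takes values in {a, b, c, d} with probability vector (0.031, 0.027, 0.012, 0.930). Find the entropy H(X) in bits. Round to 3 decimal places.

H(X) = −Σ p·log₂ p.
  −(0.031)·log₂(0.031) = 0.1554
  −(0.027)·log₂(0.027) = 0.1407
  −(0.012)·log₂(0.012) = 0.0766
  −(0.930)·log₂(0.930) = 0.0974
Sum: 0.1554 + 0.1407 + 0.0766 + 0.0974 = 0.470 bits.

0.470 bits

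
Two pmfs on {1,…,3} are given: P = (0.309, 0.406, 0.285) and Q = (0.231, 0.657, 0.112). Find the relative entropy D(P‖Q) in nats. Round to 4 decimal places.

D(P‖Q) = Σ p·ln(p/q).
  0.309·ln(0.309/0.231) = 0.08990
  0.406·ln(0.406/0.657) = -0.19542
  0.285·ln(0.285/0.112) = 0.26619
D(P‖Q) = 0.1607 nats.

0.1607 nats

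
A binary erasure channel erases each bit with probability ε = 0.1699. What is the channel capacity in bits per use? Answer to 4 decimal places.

Binary erasure channel: capacity C = 1 − ε.
C = 1 − 0.1699 = 0.8301 bits per channel use.

0.8301 bits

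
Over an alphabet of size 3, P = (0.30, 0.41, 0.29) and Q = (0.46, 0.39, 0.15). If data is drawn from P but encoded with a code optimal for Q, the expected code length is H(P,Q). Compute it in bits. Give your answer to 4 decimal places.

H(P,Q) = −Σ p·log₂ q.
  −0.30·log₂(0.46) = 0.33609
  −0.41·log₂(0.39) = 0.55697
  −0.29·log₂(0.15) = 0.79372
H(P,Q) = 1.6868 bits.

1.6868 bits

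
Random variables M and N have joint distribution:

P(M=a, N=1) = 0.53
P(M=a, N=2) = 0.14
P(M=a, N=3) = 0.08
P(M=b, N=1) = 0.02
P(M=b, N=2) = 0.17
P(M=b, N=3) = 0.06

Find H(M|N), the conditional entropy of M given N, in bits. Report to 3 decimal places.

Marginals: p(M) = (0.7500, 0.2500), p(N) = (0.5500, 0.3100, 0.1400).
H(M|N) = Σ p(N) · H(M|N=·).
  N=1: p=0.5500, H(M|N=1) = 0.2254
  N=2: p=0.3100, H(M|N=2) = 0.9932
  N=3: p=0.1400, H(M|N=3) = 0.9852
Weighted sum = 0.570 bits.

0.570 bits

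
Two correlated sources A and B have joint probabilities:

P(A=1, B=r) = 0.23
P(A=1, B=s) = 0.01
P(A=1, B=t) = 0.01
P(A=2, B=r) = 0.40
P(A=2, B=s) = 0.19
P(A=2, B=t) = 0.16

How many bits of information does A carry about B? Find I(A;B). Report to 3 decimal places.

0.103 bits

Marginals: p(A) = (0.2500, 0.7500), p(B) = (0.6300, 0.2000, 0.1700).
I(A;B) = Σ p(x,y)·log₂[p(x,y)/(p(x)p(y))].
  (1,r): 0.23·log₂(1.4603) = 0.1256
  (1,s): 0.01·log₂(0.2000) = -0.0232
  (1,t): 0.01·log₂(0.2353) = -0.0209
  (2,r): 0.40·log₂(0.8466) = -0.0961
  (2,s): 0.19·log₂(1.2667) = 0.0648
  (2,t): 0.16·log₂(1.2549) = 0.0524
Sum = 0.103 bits.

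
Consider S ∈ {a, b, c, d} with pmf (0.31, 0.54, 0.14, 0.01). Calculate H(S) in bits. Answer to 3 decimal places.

H(S) = −Σ p·log₂ p.
  −(0.31)·log₂(0.31) = 0.5238
  −(0.54)·log₂(0.54) = 0.4800
  −(0.14)·log₂(0.14) = 0.3971
  −(0.01)·log₂(0.01) = 0.0664
Sum: 0.5238 + 0.4800 + 0.3971 + 0.0664 = 1.467 bits.

1.467 bits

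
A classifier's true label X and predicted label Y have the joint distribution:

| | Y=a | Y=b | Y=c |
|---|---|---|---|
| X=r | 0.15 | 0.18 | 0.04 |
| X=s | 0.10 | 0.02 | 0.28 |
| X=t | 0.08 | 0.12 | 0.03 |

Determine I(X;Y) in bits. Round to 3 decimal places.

Marginals: p(X) = (0.3700, 0.4000, 0.2300), p(Y) = (0.3300, 0.3200, 0.3500).
I(X;Y) = H(X) + H(Y) − H(X,Y).
H(X) = 1.5472, H(Y) = 1.5840, H(X,Y) = 2.8112.
I(X;Y) = 1.5472 + 1.5840 − 2.8112 = 0.320 bits.

0.320 bits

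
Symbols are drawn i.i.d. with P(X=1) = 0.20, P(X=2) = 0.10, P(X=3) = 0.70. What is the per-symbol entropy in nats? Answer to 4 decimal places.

0.8018 nats

H(X) = −Σ p·ln p.
  −(0.20)·ln(0.20) = 0.32189
  −(0.10)·ln(0.10) = 0.23026
  −(0.70)·ln(0.70) = 0.24967
Sum: 0.32189 + 0.23026 + 0.24967 = 0.8018 nats.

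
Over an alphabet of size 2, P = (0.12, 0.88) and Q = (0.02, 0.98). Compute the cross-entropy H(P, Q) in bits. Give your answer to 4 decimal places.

0.7029 bits

H(P,Q) = −Σ p·log₂ q.
  −0.12·log₂(0.02) = 0.67726
  −0.88·log₂(0.98) = 0.02565
H(P,Q) = 0.7029 bits.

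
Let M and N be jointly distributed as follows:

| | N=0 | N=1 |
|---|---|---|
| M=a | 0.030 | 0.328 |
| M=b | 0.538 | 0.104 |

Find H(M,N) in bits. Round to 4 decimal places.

1.5000 bits

H(M,N) = −Σ p(x,y)·log₂ p(x,y) over all 4 cells.
  cell (a,0): −0.030·log₂0.030 = 0.15177
  cell (a,1): −0.328·log₂0.328 = 0.52750
  cell (b,0): −0.538·log₂0.538 = 0.48115
  cell (b,1): −0.104·log₂0.104 = 0.33960
Sum = 1.5000 bits.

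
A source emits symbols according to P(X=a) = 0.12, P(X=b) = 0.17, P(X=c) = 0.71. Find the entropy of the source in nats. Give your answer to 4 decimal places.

0.7988 nats

H(X) = −Σ p·ln p.
  −(0.12)·ln(0.12) = 0.25443
  −(0.17)·ln(0.17) = 0.30123
  −(0.71)·ln(0.71) = 0.24317
Sum: 0.25443 + 0.30123 + 0.24317 = 0.7988 nats.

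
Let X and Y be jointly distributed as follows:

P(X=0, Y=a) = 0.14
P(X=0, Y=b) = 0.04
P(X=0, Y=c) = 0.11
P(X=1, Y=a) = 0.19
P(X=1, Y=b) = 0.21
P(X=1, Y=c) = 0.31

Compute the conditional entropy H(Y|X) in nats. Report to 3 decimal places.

1.051 nats

Chain rule: H(Y|X) = H(X,Y) − H(X).
Marginals: p(X) = (0.2900, 0.7100), p(Y) = (0.3300, 0.2500, 0.4200).
H(X,Y) = 1.6532 nats; H(X) = 0.6022 nats.
H(Y|X) = 1.6532 − 0.6022 = 1.051 nats.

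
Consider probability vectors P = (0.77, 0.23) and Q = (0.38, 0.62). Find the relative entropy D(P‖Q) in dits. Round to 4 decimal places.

D(P‖Q) = Σ p·log₁₀(p/q).
  0.77·log₁₀(0.77/0.38) = 0.23616
  0.23·log₁₀(0.23/0.62) = -0.09905
D(P‖Q) = 0.1371 dits.

0.1371 dits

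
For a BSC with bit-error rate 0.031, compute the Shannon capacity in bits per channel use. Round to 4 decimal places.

0.8006 bits

Binary symmetric channel: C = 1 − h₂(ε) where h₂ is the binary entropy function.
h₂(0.031) = −0.031·log₂0.031 − 0.969·log₂0.969 = 0.1994.
C = 1 − 0.1994 = 0.8006 bits per channel use.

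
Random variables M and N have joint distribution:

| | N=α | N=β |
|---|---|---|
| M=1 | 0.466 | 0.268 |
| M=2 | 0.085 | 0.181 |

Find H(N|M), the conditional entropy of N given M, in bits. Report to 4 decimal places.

Chain rule: H(N|M) = H(M,N) − H(M).
Marginals: p(M) = (0.7340, 0.2660), p(N) = (0.5510, 0.4490).
H(M,N) = 1.7711 bits; H(M) = 0.8357 bits.
H(N|M) = 1.7711 − 0.8357 = 0.9354 bits.

0.9354 bits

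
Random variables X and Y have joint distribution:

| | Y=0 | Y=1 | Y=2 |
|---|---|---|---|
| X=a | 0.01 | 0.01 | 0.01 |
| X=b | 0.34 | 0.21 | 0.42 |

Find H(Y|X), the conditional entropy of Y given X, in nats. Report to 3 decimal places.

1.062 nats

Marginals: p(X) = (0.0300, 0.9700), p(Y) = (0.3500, 0.2200, 0.4300).
H(Y|X) = Σ p(X) · H(Y|X=·).
  X=a: p=0.0300, H(Y|X=a) = 1.0986
  X=b: p=0.9700, H(Y|X=b) = 1.0612
Weighted sum = 1.062 nats.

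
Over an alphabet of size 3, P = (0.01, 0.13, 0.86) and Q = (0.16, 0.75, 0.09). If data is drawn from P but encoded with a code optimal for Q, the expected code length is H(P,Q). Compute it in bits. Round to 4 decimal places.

3.0680 bits

H(P,Q) = −Σ p·log₂ q.
  −0.01·log₂(0.16) = 0.02644
  −0.13·log₂(0.75) = 0.05395
  −0.86·log₂(0.09) = 2.98758
H(P,Q) = 3.0680 bits.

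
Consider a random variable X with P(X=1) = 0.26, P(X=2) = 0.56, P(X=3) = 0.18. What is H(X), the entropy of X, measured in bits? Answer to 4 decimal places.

H(X) = −Σ p·log₂ p.
  −(0.26)·log₂(0.26) = 0.50529
  −(0.56)·log₂(0.56) = 0.46844
  −(0.18)·log₂(0.18) = 0.44531
Sum: 0.50529 + 0.46844 + 0.44531 = 1.4190 bits.

1.4190 bits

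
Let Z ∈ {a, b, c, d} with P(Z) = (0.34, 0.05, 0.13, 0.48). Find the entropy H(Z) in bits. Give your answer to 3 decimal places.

H(Z) = −Σ p·log₂ p.
  −(0.34)·log₂(0.34) = 0.5292
  −(0.05)·log₂(0.05) = 0.2161
  −(0.13)·log₂(0.13) = 0.3826
  −(0.48)·log₂(0.48) = 0.5083
Sum: 0.5292 + 0.2161 + 0.3826 + 0.5083 = 1.636 bits.

1.636 bits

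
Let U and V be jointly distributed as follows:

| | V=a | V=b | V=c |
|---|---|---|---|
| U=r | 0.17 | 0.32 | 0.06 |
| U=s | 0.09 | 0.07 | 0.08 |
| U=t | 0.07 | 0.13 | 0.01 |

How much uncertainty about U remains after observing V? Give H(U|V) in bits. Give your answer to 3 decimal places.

Marginals: p(U) = (0.5500, 0.2400, 0.2100), p(V) = (0.3300, 0.5200, 0.1500).
H(U|V) = Σ p(V) · H(U|V=·).
  V=a: p=0.3300, H(U|V=a) = 1.4787
  V=b: p=0.5200, H(U|V=b) = 1.3205
  V=c: p=0.1500, H(U|V=c) = 1.2729
Weighted sum = 1.366 bits.

1.366 bits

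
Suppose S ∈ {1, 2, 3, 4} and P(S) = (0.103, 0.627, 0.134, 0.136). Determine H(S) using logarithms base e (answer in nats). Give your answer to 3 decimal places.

1.067 nats

H(S) = −Σ p·ln p.
  −(0.103)·ln(0.103) = 0.2341
  −(0.627)·ln(0.627) = 0.2927
  −(0.134)·ln(0.134) = 0.2693
  −(0.136)·ln(0.136) = 0.2713
Sum: 0.2341 + 0.2927 + 0.2693 + 0.2713 = 1.067 nats.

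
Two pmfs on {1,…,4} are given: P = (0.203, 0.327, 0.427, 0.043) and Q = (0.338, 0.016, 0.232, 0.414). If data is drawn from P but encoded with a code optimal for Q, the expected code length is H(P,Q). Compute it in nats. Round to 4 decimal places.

2.2342 nats

H(P,Q) = −Σ p·ln q.
  −0.203·ln(0.338) = 0.22020
  −0.327·ln(0.016) = 1.35220
  −0.427·ln(0.232) = 0.62385
  −0.043·ln(0.414) = 0.03792
H(P,Q) = 2.2342 nats.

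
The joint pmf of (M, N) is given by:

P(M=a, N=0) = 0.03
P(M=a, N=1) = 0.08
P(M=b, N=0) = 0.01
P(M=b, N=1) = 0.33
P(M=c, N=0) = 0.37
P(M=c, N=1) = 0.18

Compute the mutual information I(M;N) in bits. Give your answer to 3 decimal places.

Marginals: p(M) = (0.1100, 0.3400, 0.5500), p(N) = (0.4100, 0.5900).
I(M;N) = Σ p(x,y)·log₂[p(x,y)/(p(x)p(y))].
  (a,0): 0.03·log₂(0.6652) = -0.0176
  (a,1): 0.08·log₂(1.2327) = 0.0241
  (b,0): 0.01·log₂(0.0717) = -0.0380
  (b,1): 0.33·log₂(1.6451) = 0.2370
  (c,0): 0.37·log₂(1.6408) = 0.2643
  (c,1): 0.18·log₂(0.5547) = -0.1530
Sum = 0.317 bits.

0.317 bits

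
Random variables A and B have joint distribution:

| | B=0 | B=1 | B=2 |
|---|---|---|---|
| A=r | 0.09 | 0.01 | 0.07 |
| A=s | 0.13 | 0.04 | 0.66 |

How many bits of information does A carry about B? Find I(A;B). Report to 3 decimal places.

Marginals: p(A) = (0.1700, 0.8300), p(B) = (0.2200, 0.0500, 0.7300).
I(A;B) = H(A) + H(B) − H(A,B).
H(A) = 0.6577, H(B) = 1.0281, H(A,B) = 1.6117.
I(A;B) = 0.6577 + 1.0281 − 1.6117 = 0.074 bits.

0.074 bits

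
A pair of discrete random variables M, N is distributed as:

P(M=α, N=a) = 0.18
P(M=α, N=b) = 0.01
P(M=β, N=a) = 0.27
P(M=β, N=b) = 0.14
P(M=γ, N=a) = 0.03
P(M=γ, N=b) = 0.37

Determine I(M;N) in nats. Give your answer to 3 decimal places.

Marginals: p(M) = (0.1900, 0.4100, 0.4000), p(N) = (0.4800, 0.5200).
I(M;N) = H(M) + H(N) − H(M,N).
H(M) = 1.0476, H(N) = 0.6923, H(M,N) = 1.4566.
I(M;N) = 1.0476 + 0.6923 − 1.4566 = 0.283 nats.

0.283 nats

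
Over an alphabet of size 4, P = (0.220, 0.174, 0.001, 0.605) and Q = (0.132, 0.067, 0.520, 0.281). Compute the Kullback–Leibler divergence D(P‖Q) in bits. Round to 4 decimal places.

D(P‖Q) = Σ p·log₂(p/q).
  0.220·log₂(0.220/0.132) = 0.16213
  0.174·log₂(0.174/0.067) = 0.23957
  0.001·log₂(0.001/0.520) = -0.00902
  0.605·log₂(0.605/0.281) = 0.66935
D(P‖Q) = 1.0620 bits.

1.0620 bits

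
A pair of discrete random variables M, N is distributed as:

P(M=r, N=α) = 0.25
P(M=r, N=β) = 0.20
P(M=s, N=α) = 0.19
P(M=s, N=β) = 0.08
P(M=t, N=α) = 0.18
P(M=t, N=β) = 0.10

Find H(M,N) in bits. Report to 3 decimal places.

H(M,N) = −Σ p(x,y)·log₂ p(x,y) over all 6 cells.
  cell (r,α): −0.25·log₂0.25 = 0.5000
  cell (r,β): −0.20·log₂0.20 = 0.4644
  cell (s,α): −0.19·log₂0.19 = 0.4552
  cell (s,β): −0.08·log₂0.08 = 0.2915
  cell (t,α): −0.18·log₂0.18 = 0.4453
  cell (t,β): −0.10·log₂0.10 = 0.3322
Sum = 2.489 bits.

2.489 bits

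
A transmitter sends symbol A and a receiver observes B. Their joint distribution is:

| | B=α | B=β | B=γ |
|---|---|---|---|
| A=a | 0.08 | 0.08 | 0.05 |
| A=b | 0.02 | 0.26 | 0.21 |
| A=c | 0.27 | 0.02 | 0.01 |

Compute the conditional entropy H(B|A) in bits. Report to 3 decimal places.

Marginals: p(A) = (0.2100, 0.4900, 0.3000), p(B) = (0.3700, 0.3600, 0.2700).
H(B|A) = Σ p(A) · H(B|A=·).
  A=a: p=0.2100, H(B|A=a) = 1.5538
  A=b: p=0.4900, H(B|A=b) = 1.1974
  A=c: p=0.3000, H(B|A=c) = 0.5608
Weighted sum = 1.081 bits.

1.081 bits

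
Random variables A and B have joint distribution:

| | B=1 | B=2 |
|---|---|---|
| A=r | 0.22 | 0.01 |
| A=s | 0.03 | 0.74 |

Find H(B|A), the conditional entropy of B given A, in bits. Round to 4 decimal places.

0.2422 bits

Chain rule: H(B|A) = H(A,B) − H(A).
Marginals: p(A) = (0.2300, 0.7700), p(B) = (0.2500, 0.7500).
H(A,B) = 1.0202 bits; H(A) = 0.7780 bits.
H(B|A) = 1.0202 − 0.7780 = 0.2422 bits.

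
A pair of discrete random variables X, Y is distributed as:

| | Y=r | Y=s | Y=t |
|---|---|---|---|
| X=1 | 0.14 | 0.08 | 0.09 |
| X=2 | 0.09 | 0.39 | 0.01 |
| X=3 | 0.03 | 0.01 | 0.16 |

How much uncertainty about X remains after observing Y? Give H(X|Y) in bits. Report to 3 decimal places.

1.033 bits

Marginals: p(X) = (0.3100, 0.4900, 0.2000), p(Y) = (0.2600, 0.4800, 0.2600).
H(X|Y) = Σ p(Y) · H(X|Y=·).
  Y=r: p=0.2600, H(X|Y=r) = 1.3702
  Y=s: p=0.4800, H(X|Y=s) = 0.7906
  Y=t: p=0.2600, H(X|Y=t) = 1.1416
Weighted sum = 1.033 bits.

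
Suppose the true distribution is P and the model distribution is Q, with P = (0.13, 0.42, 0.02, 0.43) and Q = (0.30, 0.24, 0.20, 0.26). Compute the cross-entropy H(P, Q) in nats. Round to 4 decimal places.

1.3673 nats

H(P,Q) = −Σ p·ln q.
  −0.13·ln(0.30) = 0.15652
  −0.42·ln(0.24) = 0.59939
  −0.02·ln(0.20) = 0.03219
  −0.43·ln(0.26) = 0.57924
H(P,Q) = 1.3673 nats.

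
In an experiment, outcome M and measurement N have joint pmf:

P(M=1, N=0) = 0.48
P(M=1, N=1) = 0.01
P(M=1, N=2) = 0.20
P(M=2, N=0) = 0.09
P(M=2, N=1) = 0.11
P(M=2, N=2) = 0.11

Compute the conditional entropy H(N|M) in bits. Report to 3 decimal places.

Marginals: p(M) = (0.6900, 0.3100), p(N) = (0.5700, 0.1200, 0.3100).
H(N|M) = Σ p(M) · H(N|M=·).
  M=1: p=0.6900, H(N|M=1) = 0.9706
  M=2: p=0.3100, H(N|M=2) = 1.5788
Weighted sum = 1.159 bits.

1.159 bits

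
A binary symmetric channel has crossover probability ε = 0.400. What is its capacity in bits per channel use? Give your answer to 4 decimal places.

Binary symmetric channel: C = 1 − h₂(ε) where h₂ is the binary entropy function.
h₂(0.400) = −0.400·log₂0.400 − 0.600·log₂0.600 = 0.9710.
C = 1 − 0.9710 = 0.0290 bits per channel use.

0.0290 bits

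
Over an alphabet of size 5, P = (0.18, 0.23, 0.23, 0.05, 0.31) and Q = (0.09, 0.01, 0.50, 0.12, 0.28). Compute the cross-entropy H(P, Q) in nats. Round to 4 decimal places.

H(P,Q) = −Σ p·ln q.
  −0.18·ln(0.09) = 0.43343
  −0.23·ln(0.01) = 1.05919
  −0.23·ln(0.50) = 0.15942
  −0.05·ln(0.12) = 0.10601
  −0.31·ln(0.28) = 0.39462
H(P,Q) = 2.1527 nats.

2.1527 nats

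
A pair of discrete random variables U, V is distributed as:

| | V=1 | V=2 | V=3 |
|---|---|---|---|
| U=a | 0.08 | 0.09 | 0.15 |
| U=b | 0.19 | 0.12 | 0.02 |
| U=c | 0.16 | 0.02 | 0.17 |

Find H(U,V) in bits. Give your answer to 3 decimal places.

2.920 bits

H(U,V) = −Σ p(x,y)·log₂ p(x,y) over all 9 cells.
  cell (a,1): −0.08·log₂0.08 = 0.2915
  cell (a,2): −0.09·log₂0.09 = 0.3127
  cell (a,3): −0.15·log₂0.15 = 0.4105
  cell (b,1): −0.19·log₂0.19 = 0.4552
  cell (b,2): −0.12·log₂0.12 = 0.3671
  cell (b,3): −0.02·log₂0.02 = 0.1129
  cell (c,1): −0.16·log₂0.16 = 0.4230
  cell (c,2): −0.02·log₂0.02 = 0.1129
  cell (c,3): −0.17·log₂0.17 = 0.4346
Sum = 2.920 bits.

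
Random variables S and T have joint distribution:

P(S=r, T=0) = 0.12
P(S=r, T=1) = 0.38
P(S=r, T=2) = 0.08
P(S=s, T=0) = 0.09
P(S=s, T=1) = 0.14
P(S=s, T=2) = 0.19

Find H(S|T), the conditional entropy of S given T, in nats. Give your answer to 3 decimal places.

0.610 nats

Marginals: p(S) = (0.5800, 0.4200), p(T) = (0.2100, 0.5200, 0.2700).
H(S|T) = Σ p(T) · H(S|T=·).
  T=0: p=0.2100, H(S|T=0) = 0.6829
  T=1: p=0.5200, H(S|T=1) = 0.5825
  T=2: p=0.2700, H(S|T=2) = 0.6077
Weighted sum = 0.610 nats.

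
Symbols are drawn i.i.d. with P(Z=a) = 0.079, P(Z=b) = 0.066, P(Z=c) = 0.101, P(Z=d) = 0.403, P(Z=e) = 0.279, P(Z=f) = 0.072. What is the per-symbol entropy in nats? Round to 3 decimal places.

H(Z) = −Σ p·ln p.
  −(0.079)·ln(0.079) = 0.2005
  −(0.066)·ln(0.066) = 0.1794
  −(0.101)·ln(0.101) = 0.2316
  −(0.403)·ln(0.403) = 0.3663
  −(0.279)·ln(0.279) = 0.3562
  −(0.072)·ln(0.072) = 0.1894
Sum: 0.2005 + 0.1794 + 0.2316 + 0.3663 + 0.3562 + 0.1894 = 1.523 nats.

1.523 nats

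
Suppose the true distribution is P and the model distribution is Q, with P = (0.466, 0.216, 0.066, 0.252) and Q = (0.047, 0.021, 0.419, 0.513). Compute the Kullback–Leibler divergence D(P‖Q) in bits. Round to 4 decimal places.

D(P‖Q) = Σ p·log₂(p/q).
  0.466·log₂(0.466/0.047) = 1.54227
  0.216·log₂(0.216/0.021) = 0.72632
  0.066·log₂(0.066/0.419) = -0.17598
  0.252·log₂(0.252/0.513) = -0.25843
D(P‖Q) = 1.8342 bits.

1.8342 bits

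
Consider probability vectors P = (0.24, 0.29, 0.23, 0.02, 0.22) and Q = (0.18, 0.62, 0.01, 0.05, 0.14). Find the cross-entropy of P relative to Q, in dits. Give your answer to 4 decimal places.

0.9128 dits

H(P,Q) = −Σ p·log₁₀ q.
  −0.24·log₁₀(0.18) = 0.17873
  −0.29·log₁₀(0.62) = 0.06021
  −0.23·log₁₀(0.01) = 0.46000
  −0.02·log₁₀(0.05) = 0.02602
  −0.22·log₁₀(0.14) = 0.18785
H(P,Q) = 0.9128 dits.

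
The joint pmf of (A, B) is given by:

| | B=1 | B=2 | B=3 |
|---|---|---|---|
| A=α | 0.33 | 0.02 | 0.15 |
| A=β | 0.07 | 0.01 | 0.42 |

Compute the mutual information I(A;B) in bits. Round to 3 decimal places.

Marginals: p(A) = (0.5000, 0.5000), p(B) = (0.4000, 0.0300, 0.5700).
I(A;B) = H(A) + H(B) − H(A,B).
H(A) = 1.0000, H(B) = 1.1428, H(A,B) = 1.9119.
I(A;B) = 1.0000 + 1.1428 − 1.9119 = 0.231 bits.

0.231 bits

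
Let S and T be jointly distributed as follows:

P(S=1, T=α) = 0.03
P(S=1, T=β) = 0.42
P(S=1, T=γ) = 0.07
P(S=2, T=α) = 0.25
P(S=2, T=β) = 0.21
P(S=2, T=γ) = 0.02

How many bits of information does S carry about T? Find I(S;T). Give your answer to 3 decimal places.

Marginals: p(S) = (0.5200, 0.4800), p(T) = (0.2800, 0.6300, 0.0900).
I(S;T) = H(S) + H(T) − H(S,T).
H(S) = 0.9988, H(T) = 1.2468, H(S,T) = 2.0317.
I(S;T) = 0.9988 + 1.2468 − 2.0317 = 0.214 bits.

0.214 bits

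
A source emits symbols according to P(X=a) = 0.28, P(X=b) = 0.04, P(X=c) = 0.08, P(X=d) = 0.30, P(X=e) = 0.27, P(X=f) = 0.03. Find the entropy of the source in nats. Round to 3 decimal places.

1.507 nats

H(X) = −Σ p·ln p.
  −(0.28)·ln(0.28) = 0.3564
  −(0.04)·ln(0.04) = 0.1288
  −(0.08)·ln(0.08) = 0.2021
  −(0.30)·ln(0.30) = 0.3612
  −(0.27)·ln(0.27) = 0.3535
  −(0.03)·ln(0.03) = 0.1052
Sum: 0.3564 + 0.1288 + 0.2021 + 0.3612 + 0.3535 + 0.1052 = 1.507 nats.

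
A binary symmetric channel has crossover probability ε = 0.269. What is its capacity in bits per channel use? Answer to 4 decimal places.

0.1600 bits

Binary symmetric channel: C = 1 − h₂(ε) where h₂ is the binary entropy function.
h₂(0.269) = −0.269·log₂0.269 − 0.731·log₂0.731 = 0.8400.
C = 1 − 0.8400 = 0.1600 bits per channel use.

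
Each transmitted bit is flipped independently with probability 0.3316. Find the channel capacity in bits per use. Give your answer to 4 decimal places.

Binary symmetric channel: C = 1 − h₂(ε) where h₂ is the binary entropy function.
h₂(0.3316) = −0.3316·log₂0.3316 − 0.6684·log₂0.6684 = 0.9166.
C = 1 − 0.9166 = 0.0834 bits per channel use.

0.0834 bits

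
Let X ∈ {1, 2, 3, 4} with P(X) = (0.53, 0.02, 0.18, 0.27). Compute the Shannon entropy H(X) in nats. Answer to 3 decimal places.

1.077 nats

H(X) = −Σ p·ln p.
  −(0.53)·ln(0.53) = 0.3365
  −(0.02)·ln(0.02) = 0.0782
  −(0.18)·ln(0.18) = 0.3087
  −(0.27)·ln(0.27) = 0.3535
Sum: 0.3365 + 0.0782 + 0.3087 + 0.3535 = 1.077 nats.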